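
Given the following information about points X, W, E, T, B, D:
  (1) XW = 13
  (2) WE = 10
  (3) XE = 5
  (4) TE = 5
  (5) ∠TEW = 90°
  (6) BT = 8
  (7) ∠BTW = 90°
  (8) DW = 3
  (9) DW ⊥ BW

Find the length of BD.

Step 1: By the law of cosines on triangle WET: WT² = 10² + 5² − 2·10·5·cos(90°) = 125, so WT = 5·√5.
Step 2: By the law of cosines on triangle BTW: BW² = 8² + (5·√5)² − 2·8·5·√5·cos(90°) = 189, so BW = 3·√21.
Step 3: By the law of cosines on triangle BWD: BD² = (3·√21)² + 3² − 2·3·√21·3·cos(90°) = 198, so BD = 3·√22.

Therefore, the length of BD = 3·√22.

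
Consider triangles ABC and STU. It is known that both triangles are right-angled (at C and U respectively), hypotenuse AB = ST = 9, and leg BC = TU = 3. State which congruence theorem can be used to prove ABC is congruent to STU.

Consider the given information: both triangles are right-angled (at C and U respectively), hypotenuse AB = ST = 9, and leg BC = TU = 3
This is not SAS or ASA: SAS requires two sides and the included angle between them. ASA requires two angles and the side between them.
The correct criterion is HL. The hypotenuse and one leg of two right triangles are equal (Hypotenuse-Leg).

HL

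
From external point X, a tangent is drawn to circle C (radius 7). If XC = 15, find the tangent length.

tangent = √(d² - r²) = √(15² - 7²) = √(225 - 49) = √176 = 4*sqrt(11)

4*sqrt(11)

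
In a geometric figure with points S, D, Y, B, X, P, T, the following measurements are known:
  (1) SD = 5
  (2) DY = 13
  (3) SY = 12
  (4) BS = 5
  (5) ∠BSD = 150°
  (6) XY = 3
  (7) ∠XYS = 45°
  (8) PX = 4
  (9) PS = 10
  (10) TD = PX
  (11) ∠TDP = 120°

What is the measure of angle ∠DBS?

Step 1: By the law of cosines on triangle BSD: BD² = 5² + 5² − 2·5·5·cos(150°) = 93.3, so BD ≈ 9.66.
Step 2: By the inverse law of cosines on triangle DBS: cos(∠DBS) = (9.66² + 5² − 5²) / (2·9.66·5) = 93.3/96.59 = 0.9659, so ∠DBS = 15°.

Therefore, the measure of angle ∠DBS = 15°.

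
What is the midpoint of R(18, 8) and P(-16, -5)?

The midpoint is the average of the coordinates:
x: (18 + -16)/2 = 1
y: (8 + -5)/2 = 3/2
Midpoint = (1, 3/2)

(1, 3/2)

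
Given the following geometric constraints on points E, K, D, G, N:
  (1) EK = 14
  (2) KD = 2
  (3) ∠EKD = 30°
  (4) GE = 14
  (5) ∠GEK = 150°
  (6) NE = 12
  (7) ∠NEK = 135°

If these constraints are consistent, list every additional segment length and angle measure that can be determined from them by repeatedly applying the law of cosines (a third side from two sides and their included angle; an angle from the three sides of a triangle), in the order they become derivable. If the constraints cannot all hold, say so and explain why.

The constraints are consistent. Derivable facts, in order:
After 1 step:
- ED ≈ 12.31
- KG ≈ 27.05
- KN ≈ 24.03
After 2 steps:
- ∠DEK = 4.66°
- ∠EDK = 145.34°
- ∠EGK = 15°
- ∠EKG = 15°
- ∠EKN = 20.68°
- ∠ENK = 24.32°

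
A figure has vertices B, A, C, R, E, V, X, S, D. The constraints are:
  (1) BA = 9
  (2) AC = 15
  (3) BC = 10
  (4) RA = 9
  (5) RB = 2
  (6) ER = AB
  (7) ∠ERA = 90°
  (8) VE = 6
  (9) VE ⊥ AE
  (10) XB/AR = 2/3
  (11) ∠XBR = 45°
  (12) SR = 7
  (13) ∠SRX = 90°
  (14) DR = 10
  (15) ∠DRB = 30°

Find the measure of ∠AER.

From the given relations: ER = AB = 9.
Step 1: By the law of cosines on triangle ERA: EA² = 9² + 9² − 2·9·9·cos(90°) = 162, so EA = 9·√2.
Step 2: By the inverse law of cosines on triangle AER: cos(∠AER) = ((9·√2)² + 9² − 9²) / (2·9·√2·9) = 162/229.1 = 0.7071, so ∠AER = 45°.

Therefore, the measure of angle ∠AER = 45°.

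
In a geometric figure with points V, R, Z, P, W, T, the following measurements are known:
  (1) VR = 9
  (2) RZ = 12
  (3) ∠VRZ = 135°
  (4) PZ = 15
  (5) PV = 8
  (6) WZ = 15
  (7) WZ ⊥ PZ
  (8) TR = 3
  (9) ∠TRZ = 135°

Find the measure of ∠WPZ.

Step 1: By the law of cosines on triangle PZW: PW² = 15² + 15² − 2·15·15·cos(90°) = 450, so PW = 15·√2.
Step 2: By the inverse law of cosines on triangle WPZ: cos(∠WPZ) = ((15·√2)² + 15² − 15²) / (2·15·√2·15) = 450/636.4 = 0.7071, so ∠WPZ = 45°.

Therefore, the measure of angle ∠WPZ = 45°.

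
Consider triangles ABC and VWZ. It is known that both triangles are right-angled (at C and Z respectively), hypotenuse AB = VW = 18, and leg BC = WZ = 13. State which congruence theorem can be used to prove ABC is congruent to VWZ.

Consider the given information: both triangles are right-angled (at C and Z respectively), hypotenuse AB = VW = 18, and leg BC = WZ = 13
This is not SSS or SAS: SSS requires all three pairs of sides, but we don't have that. SAS requires two sides and the included angle between them.
The correct criterion is HL. The hypotenuse and one leg of two right triangles are equal (Hypotenuse-Leg).

HL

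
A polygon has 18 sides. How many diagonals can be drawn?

The number of diagonals in an n-gon is n(n - 3)/2.
For n = 18: 18(18 - 3)/2 = 18 × 15 / 2 = 135.

135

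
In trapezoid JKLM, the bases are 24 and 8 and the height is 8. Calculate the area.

Area of a trapezoid = (base1 + base2) * height / 2
Area = (24 + 8) * 8 / 2
Area = 32 * 8 / 2
Area = 256 / 2
Area = 128

128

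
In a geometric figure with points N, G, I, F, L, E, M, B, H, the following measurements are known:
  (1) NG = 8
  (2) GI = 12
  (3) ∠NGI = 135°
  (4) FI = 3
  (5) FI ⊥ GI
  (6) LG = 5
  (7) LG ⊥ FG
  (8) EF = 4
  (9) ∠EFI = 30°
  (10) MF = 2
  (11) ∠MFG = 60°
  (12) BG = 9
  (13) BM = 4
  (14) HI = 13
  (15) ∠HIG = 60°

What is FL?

Step 1: By the law of cosines on triangle FIG: FG² = 3² + 12² − 2·3·12·cos(90°) = 153, so FG = 3·√17.
Step 2: By the law of cosines on triangle FGL: FL² = (3·√17)² + 5² − 2·3·√17·5·cos(90°) = 178, so FL = √178.

Therefore, the length of FL = √178.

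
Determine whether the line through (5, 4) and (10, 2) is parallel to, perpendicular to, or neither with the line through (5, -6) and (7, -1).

Slope of line 1: m1 = (2 - 4)/(10 - 5) = -2/5 = -2/5
Slope of line 2: m2 = (-1 - -6)/(7 - 5) = 5/2 = 5/2
m1 * m2 = (-2/5) * (5/2) = -1 = -1, so the lines are perpendicular.

Perpendicular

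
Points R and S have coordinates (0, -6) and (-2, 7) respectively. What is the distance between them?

The horizontal distance is |-2 - 0| = 2 and the vertical distance is |7 - -6| = 13.
By the Pythagorean theorem, d = sqrt(2^2 + 13^2) = sqrt(173).

sqrt(173)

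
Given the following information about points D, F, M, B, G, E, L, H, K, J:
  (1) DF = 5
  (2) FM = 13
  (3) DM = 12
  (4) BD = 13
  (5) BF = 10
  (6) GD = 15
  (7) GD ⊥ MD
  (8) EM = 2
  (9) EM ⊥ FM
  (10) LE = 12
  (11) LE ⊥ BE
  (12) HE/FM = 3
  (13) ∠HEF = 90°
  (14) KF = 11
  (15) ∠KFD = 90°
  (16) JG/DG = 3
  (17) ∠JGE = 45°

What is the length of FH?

From the given relations: HE = 3·FM = 3·13 = 39.
Step 1: By the law of cosines on triangle EMF: EF² = 2² + 13² − 2·2·13·cos(90°) = 173, so EF = √173.
Step 2: By the law of cosines on triangle FEH: FH² = √173² + 39² − 2·√173·39·cos(90°) = 1694, so FH = 11·√14.

Therefore, the length of FH = 11·√14.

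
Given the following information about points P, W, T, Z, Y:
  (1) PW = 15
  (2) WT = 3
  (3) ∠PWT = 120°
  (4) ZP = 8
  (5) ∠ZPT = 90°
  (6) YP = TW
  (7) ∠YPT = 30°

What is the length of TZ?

Step 1: By the law of cosines on triangle PWT: PT² = 15² + 3² − 2·15·3·cos(120°) = 279, so PT = 3·√31.
Step 2: By the law of cosines on triangle TPZ: TZ² = (3·√31)² + 8² − 2·3·√31·8·cos(90°) = 343, so TZ = 7·√7.

Therefore, the length of TZ = 7·√7.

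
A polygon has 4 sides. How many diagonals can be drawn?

Each of the 4 vertices connects to 1 non-adjacent vertices via diagonals.
Total connections = 4 × 1 = 4, but each diagonal is counted twice.
Number of diagonals = 4 / 2 = 2.

2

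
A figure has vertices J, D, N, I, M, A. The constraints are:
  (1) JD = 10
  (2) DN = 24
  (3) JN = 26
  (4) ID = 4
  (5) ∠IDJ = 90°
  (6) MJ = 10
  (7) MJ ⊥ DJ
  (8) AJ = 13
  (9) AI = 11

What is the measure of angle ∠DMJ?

Step 1: By the law of cosines on triangle MJD: MD² = 10² + 10² − 2·10·10·cos(90°) = 200, so MD = 10·√2.
Step 2: By the inverse law of cosines on triangle DMJ: cos(∠DMJ) = ((10·√2)² + 10² − 10²) / (2·10·√2·10) = 200/282.84 = 0.7071, so ∠DMJ = 45°.

Therefore, the measure of angle ∠DMJ = 45°.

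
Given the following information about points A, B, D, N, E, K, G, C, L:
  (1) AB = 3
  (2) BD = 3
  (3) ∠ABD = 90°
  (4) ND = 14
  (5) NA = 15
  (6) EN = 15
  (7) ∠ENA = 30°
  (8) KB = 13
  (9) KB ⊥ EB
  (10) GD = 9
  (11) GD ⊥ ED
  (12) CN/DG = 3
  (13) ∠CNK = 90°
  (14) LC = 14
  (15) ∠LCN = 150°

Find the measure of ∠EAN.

Step 1: By the law of cosines on triangle ANE: AE² = 15² + 15² − 2·15·15·cos(30°) = 60.29, so AE ≈ 7.76.
Step 2: By the inverse law of cosines on triangle EAN: cos(∠EAN) = (7.76² + 15² − 15²) / (2·7.76·15) = 60.29/232.94 = 0.2588, so ∠EAN = 75°.

Therefore, the measure of angle ∠EAN = 75°.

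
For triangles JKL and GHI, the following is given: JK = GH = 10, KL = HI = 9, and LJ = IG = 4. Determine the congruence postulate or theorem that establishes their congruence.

The given information provides:
JK = GH = 10, KL = HI = 9, and LJ = IG = 4
This matches the SSS congruence theorem.
All three pairs of corresponding sides are equal (Side-Side-Side).

SSS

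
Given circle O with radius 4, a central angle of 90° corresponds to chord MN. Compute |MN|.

Drop a perpendicular from the center to the chord, bisecting both the chord and the central angle.
Each half-chord = r sin(θ/2) = 4 sin(45°).
The full chord = 2 × 4 × sin(45°) = 4*sqrt(2).

4*sqrt(2)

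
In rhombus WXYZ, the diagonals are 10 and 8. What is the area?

Area = (10 * 8) / 2 = 80 / 2 = 40

40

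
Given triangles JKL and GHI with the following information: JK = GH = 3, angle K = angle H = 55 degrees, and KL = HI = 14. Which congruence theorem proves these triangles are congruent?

The given information matches SAS: Two pairs of corresponding sides and the included angle are equal (Side-Angle-Side).

SAS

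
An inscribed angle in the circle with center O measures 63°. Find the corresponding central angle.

The inscribed angle theorem states that a central angle is always twice any inscribed angle that subtends the same arc.
Since the inscribed angle is 63°, the central angle = 2 × 63° = 126°.

126°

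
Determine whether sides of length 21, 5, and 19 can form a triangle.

Check all three triangle inequalities:
21 + 5 = 26 > 19 ✓
21 + 19 = 40 > 5 ✓
5 + 19 = 24 > 21 ✓
All conditions hold, so these sides form a valid triangle.

Yes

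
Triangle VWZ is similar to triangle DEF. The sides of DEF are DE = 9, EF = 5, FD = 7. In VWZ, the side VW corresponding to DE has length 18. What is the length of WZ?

Since the triangles are similar, the ratio of corresponding sides is constant.
Scale factor k = VW / DE = 18 / 9 = 2
WZ = k * EF = 2 * 5 = 10

10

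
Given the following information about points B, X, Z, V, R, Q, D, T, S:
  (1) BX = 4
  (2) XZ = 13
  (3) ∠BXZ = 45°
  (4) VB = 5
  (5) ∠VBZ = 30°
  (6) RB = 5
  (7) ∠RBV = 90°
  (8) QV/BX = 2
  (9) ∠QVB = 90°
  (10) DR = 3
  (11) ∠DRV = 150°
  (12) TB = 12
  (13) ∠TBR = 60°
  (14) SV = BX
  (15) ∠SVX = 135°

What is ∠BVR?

Step 1: By the law of cosines on triangle VBR: VR² = 5² + 5² − 2·5·5·cos(90°) = 50, so VR = 5·√2.
Step 2: By the inverse law of cosines on triangle BVR: cos(∠BVR) = (5² + (5·√2)² − 5²) / (2·5·5·√2) = 50/70.71 = 0.7071, so ∠BVR = 45°.

Therefore, the measure of angle ∠BVR = 45°.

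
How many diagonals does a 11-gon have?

Each of the 11 vertices connects to 8 non-adjacent vertices via diagonals.
Total connections = 11 × 8 = 88, but each diagonal is counted twice.
Number of diagonals = 88 / 2 = 44.

44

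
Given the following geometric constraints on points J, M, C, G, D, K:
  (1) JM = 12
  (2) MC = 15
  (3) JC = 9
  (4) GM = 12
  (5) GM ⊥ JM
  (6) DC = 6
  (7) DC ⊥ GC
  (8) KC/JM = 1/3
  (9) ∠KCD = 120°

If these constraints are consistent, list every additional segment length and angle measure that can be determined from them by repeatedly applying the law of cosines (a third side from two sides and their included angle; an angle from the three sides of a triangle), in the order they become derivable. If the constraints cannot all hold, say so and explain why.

The constraints are consistent. Derivable facts, in order:
After 1 step:
- DK = 2·√19
- JG = 12·√2
- ∠CJM = 90°
- ∠CMJ = 36.87°
- ∠JCM = 53.13°
After 2 steps:
- ∠CDK = 23.41°
- ∠CKD = 36.59°
- ∠GJM = 45°
- ∠JGM = 45°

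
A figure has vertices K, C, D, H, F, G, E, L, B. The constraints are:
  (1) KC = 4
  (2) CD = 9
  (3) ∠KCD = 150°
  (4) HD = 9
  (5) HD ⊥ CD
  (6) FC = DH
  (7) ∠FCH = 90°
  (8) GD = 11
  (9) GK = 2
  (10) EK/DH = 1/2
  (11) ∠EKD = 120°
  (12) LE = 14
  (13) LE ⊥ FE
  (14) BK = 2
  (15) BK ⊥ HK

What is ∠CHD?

Step 1: By the law of cosines on triangle HDC: HC² = 9² + 9² − 2·9·9·cos(90°) = 162, so HC = 9·√2.
Step 2: By the inverse law of cosines on triangle CHD: cos(∠CHD) = ((9·√2)² + 9² − 9²) / (2·9·√2·9) = 162/229.1 = 0.7071, so ∠CHD = 45°.

Therefore, the measure of angle ∠CHD = 45°.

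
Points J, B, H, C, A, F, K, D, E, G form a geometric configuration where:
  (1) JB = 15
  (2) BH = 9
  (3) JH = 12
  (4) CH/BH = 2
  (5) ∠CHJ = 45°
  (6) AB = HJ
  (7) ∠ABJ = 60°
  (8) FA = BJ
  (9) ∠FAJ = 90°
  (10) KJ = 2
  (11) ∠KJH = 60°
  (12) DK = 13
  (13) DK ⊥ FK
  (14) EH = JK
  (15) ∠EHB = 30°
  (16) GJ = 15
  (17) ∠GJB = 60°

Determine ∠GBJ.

Step 1: By the law of cosines on triangle BJG: BG² = 15² + 15² − 2·15·15·cos(60°) = 225, so BG = 15.
Step 2: By the inverse law of cosines on triangle GBJ: cos(∠GBJ) = (15² + 15² − 15²) / (2·15·15) = 225/450 = 0.5, so ∠GBJ = 60°.

Therefore, the measure of angle ∠GBJ = 60°.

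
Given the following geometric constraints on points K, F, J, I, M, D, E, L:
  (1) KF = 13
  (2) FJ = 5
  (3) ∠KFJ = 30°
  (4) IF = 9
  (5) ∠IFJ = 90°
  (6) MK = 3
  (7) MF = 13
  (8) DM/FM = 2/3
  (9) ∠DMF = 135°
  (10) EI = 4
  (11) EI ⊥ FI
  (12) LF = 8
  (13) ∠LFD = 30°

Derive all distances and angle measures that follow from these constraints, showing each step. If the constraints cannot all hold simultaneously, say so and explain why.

The constraints are consistent.

From the given relations:
  DM = 2/3·FM = 2/3·13 ≈ 8.67

Step 1: From KF = 13, FJ = 5, and ∠KFJ = 30°, by the law of cosines:
  KJ² = KF² + FJ² - 2·KF·FJ·cos(30°) = 169 + 25 - 112.6 = 81.42
  KJ ≈ 9.02

Step 2: From FM = 13, MD = 8.67, and ∠FMD = 135°, by the law of cosines:
  FD² = FM² + MD² - 2·FM·MD·cos(135°) = 169 + 75.11 + 159.3 = 403.4
  FD ≈ 20.09

Step 3: From FI = 9, IE = 4, and ∠FIE = 90°, by the law of cosines:
  FE² = FI² + IE² - 2·FI·IE·cos(90°) = 81 + 16 - 0 = 97
  FE = √97

Step 4: From JF = 5, FI = 9, and ∠JFI = 90°, by the law of cosines:
  JI² = JF² + FI² - 2·JF·FI·cos(90°) = 25 + 81 - 0 = 106
  JI = √106

Step 5: From KF = 13, KM = 3, FM = 13, by the inverse law of cosines:
  cos(∠FKM) = (KF² + KM² - FM²) / (2·KF·KM)
  ∠FKM = 83.37°

Step 6: From FK = 13, FM = 13, KM = 3, by the inverse law of cosines:
  cos(∠KFM) = (FK² + FM² - KM²) / (2·FK·FM)
  ∠KFM = 13.25°

Step 7: From MF = 13, MK = 3, FK = 13, by the inverse law of cosines:
  cos(∠FMK) = (MF² + MK² - FK²) / (2·MF·MK)
  ∠FMK = 83.37°

Step 8: From DF = 20.09, FL = 8, and ∠DFL = 30°, by the law of cosines:
  DL² = DF² + FL² - 2·DF·FL·cos(30°) = 403.4 + 64 - 278.3 = 189.1
  DL ≈ 13.75

Step 9: From KF = 13, KJ = 9.02, FJ = 5, by the inverse law of cosines:
  cos(∠FKJ) = (KF² + KJ² - FJ²) / (2·KF·KJ)
  ∠FKJ = 16.09°

Step 10: From FD = 20.09, FM = 13, DM = 8.67, by the inverse law of cosines:
  cos(∠DFM) = (FD² + FM² - DM²) / (2·FD·FM)
  ∠DFM = 17.76°

Step 11: From FE = √97, FI = 9, EI = 4, by the inverse law of cosines:
  cos(∠EFI) = (FE² + FI² - EI²) / (2·FE·FI)
  ∠EFI = 23.96°

Step 12: From JF = 5, JI = √106, FI = 9, by the inverse law of cosines:
  cos(∠FJI) = (JF² + JI² - FI²) / (2·JF·JI)
  ∠FJI = 60.95°

Step 13: From JF = 5, JK = 9.02, FK = 13, by the inverse law of cosines:
  cos(∠FJK) = (JF² + JK² - FK²) / (2·JF·JK)
  ∠FJK = 133.91°

Step 14: From IF = 9, IJ = √106, FJ = 5, by the inverse law of cosines:
  cos(∠FIJ) = (IF² + IJ² - FJ²) / (2·IF·IJ)
  ∠FIJ = 29.05°

Step 15: From DF = 20.09, DM = 8.67, FM = 13, by the inverse law of cosines:
  cos(∠FDM) = (DF² + DM² - FM²) / (2·DF·DM)
  ∠FDM = 27.24°

Step 16: From EF = √97, EI = 4, FI = 9, by the inverse law of cosines:
  cos(∠FEI) = (EF² + EI² - FI²) / (2·EF·EI)
  ∠FEI = 66.04°

Step 17: From DF = 20.09, DL = 13.75, FL = 8, by the inverse law of cosines:
  cos(∠FDL) = (DF² + DL² - FL²) / (2·DF·DL)
  ∠FDL = 16.91°

Step 18: From LD = 13.75, LF = 8, DF = 20.09, by the inverse law of cosines:
  cos(∠DLF) = (LD² + LF² - DF²) / (2·LD·LF)
  ∠DLF = 133.09°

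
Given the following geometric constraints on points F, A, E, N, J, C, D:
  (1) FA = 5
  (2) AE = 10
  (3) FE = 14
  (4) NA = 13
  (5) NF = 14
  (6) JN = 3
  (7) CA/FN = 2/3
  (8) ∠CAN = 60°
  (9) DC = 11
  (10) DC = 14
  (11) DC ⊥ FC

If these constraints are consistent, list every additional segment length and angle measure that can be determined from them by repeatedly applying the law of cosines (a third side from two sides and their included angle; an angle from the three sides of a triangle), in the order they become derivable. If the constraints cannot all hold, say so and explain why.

These constraints are not satisfiable: (9) DC = 11 and (10) DC = 14 assign two different lengths to the same segment. No planar figure meets all of them, so nothing further can be derived.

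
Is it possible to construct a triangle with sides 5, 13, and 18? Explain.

The longest side is 18. The other two sides sum to 5 + 13 = 18.
Since 18 ≤ 18, the two shorter sides cannot reach around to close the triangle.

No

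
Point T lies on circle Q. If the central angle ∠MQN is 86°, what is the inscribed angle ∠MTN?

Inscribed angle = 86° / 2 = 43° (inscribed angle theorem).

43°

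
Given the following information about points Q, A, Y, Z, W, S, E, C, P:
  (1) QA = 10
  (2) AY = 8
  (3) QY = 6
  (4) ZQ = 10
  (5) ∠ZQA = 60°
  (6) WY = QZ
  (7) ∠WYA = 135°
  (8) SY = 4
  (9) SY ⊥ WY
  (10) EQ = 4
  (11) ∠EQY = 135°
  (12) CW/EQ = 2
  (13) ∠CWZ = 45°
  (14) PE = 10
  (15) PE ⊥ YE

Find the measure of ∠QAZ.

Step 1: By the law of cosines on triangle AQZ: AZ² = 10² + 10² − 2·10·10·cos(60°) = 100, so AZ = 10.
Step 2: By the inverse law of cosines on triangle QAZ: cos(∠QAZ) = (10² + 10² − 10²) / (2·10·10) = 100/200 = 0.5, so ∠QAZ = 60°.

Therefore, the measure of angle ∠QAZ = 60°.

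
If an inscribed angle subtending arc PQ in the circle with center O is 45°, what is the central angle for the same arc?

The inscribed angle theorem states that a central angle is always twice any inscribed angle that subtends the same arc.
Since the inscribed angle is 45°, the central angle = 2 × 45° = 90°.

90°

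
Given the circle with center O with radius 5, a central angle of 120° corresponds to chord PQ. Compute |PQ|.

Drop a perpendicular from the center to the chord, bisecting both the chord and the central angle.
Each half-chord = r sin(θ/2) = 5 sin(60°).
The full chord = 2 × 5 × sin(60°) = 5*sqrt(3).

5*sqrt(3)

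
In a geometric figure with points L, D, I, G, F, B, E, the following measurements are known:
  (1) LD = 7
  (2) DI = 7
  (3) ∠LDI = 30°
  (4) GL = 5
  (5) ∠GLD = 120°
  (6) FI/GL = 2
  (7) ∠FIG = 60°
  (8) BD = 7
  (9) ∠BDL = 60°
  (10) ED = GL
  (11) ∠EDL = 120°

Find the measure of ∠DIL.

Step 1: By the law of cosines on triangle IDL: IL² = 7² + 7² − 2·7·7·cos(30°) = 13.13, so IL ≈ 3.62.
Step 2: By the inverse law of cosines on triangle DIL: cos(∠DIL) = (7² + 3.62² − 7²) / (2·7·3.62) = 13.13/50.73 = 0.2588, so ∠DIL = 75°.

Therefore, the measure of angle ∠DIL = 75°.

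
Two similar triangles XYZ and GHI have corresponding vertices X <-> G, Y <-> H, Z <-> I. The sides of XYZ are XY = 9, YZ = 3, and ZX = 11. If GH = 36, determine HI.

Similar triangles have proportional sides. Setting up the proportion:
GH / XY = HI / YZ
36 / 9 = HI / 3
HI = 3 * 36 / 9 = 12.

12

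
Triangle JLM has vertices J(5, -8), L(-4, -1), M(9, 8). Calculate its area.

Shoelace: Area = (1/2)|5(-1-8) + -4(8--8) + 9(-8--1)| = (1/2)(172) = 86

86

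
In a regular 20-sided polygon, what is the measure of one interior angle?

Each interior angle of a regular n-gon is (n - 2) * 180 / n.
For n = 20: (20 - 2) * 180 / 20 = 3240/20 = 162 degrees.

162 degrees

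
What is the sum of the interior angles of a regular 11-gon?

The sum of interior angles of an n-sided polygon is (n - 2) * 180.
For n = 11: (11 - 2) * 180 = 9 * 180 = 1620 degrees.

1620 degrees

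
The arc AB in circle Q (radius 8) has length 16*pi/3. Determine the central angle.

Arc length L = 2πr × θ/360, so θ = 360L / (2πr).
θ = 360 × 16*pi/3 / (2π × 8)
θ = 120°
θ = 120°

120°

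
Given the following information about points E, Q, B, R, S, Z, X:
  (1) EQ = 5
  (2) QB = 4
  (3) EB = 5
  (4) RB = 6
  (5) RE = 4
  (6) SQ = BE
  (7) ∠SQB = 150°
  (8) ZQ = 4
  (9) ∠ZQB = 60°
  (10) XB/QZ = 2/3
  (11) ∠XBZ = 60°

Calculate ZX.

From the given relations: XB = 2/3·QZ = 2/3·4 ≈ 2.67.
Step 1: By the law of cosines on triangle ZQB: ZB² = 4² + 4² − 2·4·4·cos(60°) = 16, so ZB = 4.
Step 2: By the law of cosines on triangle ZBX: ZX² = 4² + 2.67² − 2·4·2.67·cos(60°) = 12.44, so ZX = 4/3·√7.

Therefore, the length of ZX = 4/3·√7.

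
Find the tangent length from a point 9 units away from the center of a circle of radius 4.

tangent = √(d² - r²) = √(9² - 4²) = √(81 - 16) = √65 = sqrt(65)

sqrt(65)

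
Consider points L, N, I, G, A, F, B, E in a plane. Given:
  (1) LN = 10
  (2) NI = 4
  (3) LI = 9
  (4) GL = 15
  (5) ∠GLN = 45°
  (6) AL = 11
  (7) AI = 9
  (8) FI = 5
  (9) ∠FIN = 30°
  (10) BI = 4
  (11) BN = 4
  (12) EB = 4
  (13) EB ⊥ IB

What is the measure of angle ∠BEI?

Step 1: By the law of cosines on triangle EBI: EI² = 4² + 4² − 2·4·4·cos(90°) = 32, so EI = 4·√2.
Step 2: By the inverse law of cosines on triangle BEI: cos(∠BEI) = (4² + (4·√2)² − 4²) / (2·4·4·√2) = 32/45.25 = 0.7071, so ∠BEI = 45°.

Therefore, the measure of angle ∠BEI = 45°.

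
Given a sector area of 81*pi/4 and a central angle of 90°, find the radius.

Sector area A = πr² × θ/360, so r² = 360A / (πθ).
r² = 360 × 81*pi/4 / (π × 90)
r² = 81
r = 9

9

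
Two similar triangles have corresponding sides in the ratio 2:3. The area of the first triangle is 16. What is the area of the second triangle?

The ratio of areas of similar triangles = (side ratio)^2.
Side ratio = 2:3, so area ratio = 4:9.
Area of the second triangle / Area of the first triangle = 9/4
Area of the second triangle = 16 * 9/4 = 36

36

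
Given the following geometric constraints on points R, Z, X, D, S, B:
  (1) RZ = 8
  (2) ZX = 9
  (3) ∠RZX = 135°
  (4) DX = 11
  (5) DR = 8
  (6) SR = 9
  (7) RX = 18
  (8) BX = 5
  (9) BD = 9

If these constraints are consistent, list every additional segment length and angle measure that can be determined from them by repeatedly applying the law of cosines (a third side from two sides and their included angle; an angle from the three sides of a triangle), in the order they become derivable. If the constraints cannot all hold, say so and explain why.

These constraints are not satisfiable: by the triangle inequality in triangle ZRX, (1) RZ = 8 and (2) ZX = 9 force RX ≤ 8 + 9 = 17, but (7) says RX = 18. No planar figure meets all of them, so nothing further can be derived.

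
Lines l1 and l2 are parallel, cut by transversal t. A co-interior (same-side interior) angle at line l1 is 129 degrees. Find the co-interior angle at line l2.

Co-interior (same-side interior) angles are between the parallel lines on the same side of the transversal.
Unlike corresponding or alternate interior angles, they are supplementary rather than equal.
So the angle = 180 - 129 = 51 degrees.

51 degrees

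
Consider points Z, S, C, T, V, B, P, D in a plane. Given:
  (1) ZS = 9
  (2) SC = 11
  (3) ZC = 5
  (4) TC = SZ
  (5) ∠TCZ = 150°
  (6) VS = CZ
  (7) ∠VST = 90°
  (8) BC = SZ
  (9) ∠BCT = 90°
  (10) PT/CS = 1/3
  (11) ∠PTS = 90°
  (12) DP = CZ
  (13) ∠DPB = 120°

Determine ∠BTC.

From the given relations: TC = SZ = 9; BC = SZ = 9.
Step 1: By the law of cosines on triangle TCB: TB² = 9² + 9² − 2·9·9·cos(90°) = 162, so TB = 9·√2.
Step 2: By the inverse law of cosines on triangle BTC: cos(∠BTC) = ((9·√2)² + 9² − 9²) / (2·9·√2·9) = 162/229.1 = 0.7071, so ∠BTC = 45°.

Therefore, the measure of angle ∠BTC = 45°.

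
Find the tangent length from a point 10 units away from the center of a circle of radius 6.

tangent = √(d² - r²) = √(10² - 6²) = √(100 - 36) = √64 = 8

8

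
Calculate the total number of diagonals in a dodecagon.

Each of the 12 vertices connects to 9 non-adjacent vertices via diagonals.
Total connections = 12 × 9 = 108, but each diagonal is counted twice.
Number of diagonals = 108 / 2 = 54.

54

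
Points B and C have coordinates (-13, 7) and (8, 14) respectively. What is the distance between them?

d = sqrt((8 - -13)^2 + (14 - 7)^2)
d = sqrt(21^2 + 7^2)
d = sqrt(441 + 49)
d = sqrt(490) = 7*sqrt(10)

7*sqrt(10)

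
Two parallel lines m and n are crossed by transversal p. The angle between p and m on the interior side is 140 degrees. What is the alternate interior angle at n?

Alternate interior angles formed by parallel lines and a transversal are equal.
The given angle is 140 degrees.
The alternate interior angle = 140 degrees.

140 degrees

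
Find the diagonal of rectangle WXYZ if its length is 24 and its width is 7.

A rectangle's diagonal splits it into two right triangles, with the diagonal as the hypotenuse.
By the Pythagorean theorem, d^2 = 24^2 + 7^2 = 625.
Therefore d = sqrt(625) = 25.

25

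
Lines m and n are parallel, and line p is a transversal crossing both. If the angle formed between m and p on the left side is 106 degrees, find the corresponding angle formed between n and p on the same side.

Corresponding angles are equal: 106 degrees.

106 degrees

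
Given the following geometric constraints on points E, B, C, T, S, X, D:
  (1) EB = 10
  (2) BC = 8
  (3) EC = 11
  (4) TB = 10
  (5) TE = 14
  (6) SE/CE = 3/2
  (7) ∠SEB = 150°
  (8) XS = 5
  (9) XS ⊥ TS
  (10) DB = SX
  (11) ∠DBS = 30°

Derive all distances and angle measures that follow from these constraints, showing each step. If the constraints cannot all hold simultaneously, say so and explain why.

The constraints are consistent.

From the given relations:
  SE = 3/2·CE = 3/2·11 ≈ 16.5
  DB = SX = 5

Step 1: From BE = 10, ES = 16.5, and ∠BES = 150°, by the law of cosines:
  BS² = BE² + ES² - 2·BE·ES·cos(150°) = 100 + 272.2 + 285.8 = 658
  BS ≈ 25.65

Step 2: From EB = 10, EC = 11, BC = 8, by the inverse law of cosines:
  cos(∠BEC) = (EB² + EC² - BC²) / (2·EB·EC)
  ∠BEC = 44.47°

Step 3: From EB = 10, ET = 14, BT = 10, by the inverse law of cosines:
  cos(∠BET) = (EB² + ET² - BT²) / (2·EB·ET)
  ∠BET = 45.57°

Step 4: From BC = 8, BE = 10, CE = 11, by the inverse law of cosines:
  cos(∠CBE) = (BC² + BE² - CE²) / (2·BC·BE)
  ∠CBE = 74.41°

Step 5: From BE = 10, BT = 10, ET = 14, by the inverse law of cosines:
  cos(∠EBT) = (BE² + BT² - ET²) / (2·BE·BT)
  ∠EBT = 88.85°

Step 6: From CB = 8, CE = 11, BE = 10, by the inverse law of cosines:
  cos(∠BCE) = (CB² + CE² - BE²) / (2·CB·CE)
  ∠BCE = 61.12°

Step 7: From TB = 10, TE = 14, BE = 10, by the inverse law of cosines:
  cos(∠BTE) = (TB² + TE² - BE²) / (2·TB·TE)
  ∠BTE = 45.57°

Step 8: From SB = 25.65, BD = 5, and ∠SBD = 30°, by the law of cosines:
  SD² = SB² + BD² - 2·SB·BD·cos(30°) = 658 + 25 - 222.2 = 460.9
  SD ≈ 21.47

Step 9: From BE = 10, BS = 25.65, ES = 16.5, by the inverse law of cosines:
  cos(∠EBS) = (BE² + BS² - ES²) / (2·BE·BS)
  ∠EBS = 18.76°

Step 10: From SB = 25.65, SE = 16.5, BE = 10, by the inverse law of cosines:
  cos(∠BSE) = (SB² + SE² - BE²) / (2·SB·SE)
  ∠BSE = 11.24°

Step 11: From SB = 25.65, SD = 21.47, BD = 5, by the inverse law of cosines:
  cos(∠BSD) = (SB² + SD² - BD²) / (2·SB·SD)
  ∠BSD = 6.69°

Step 12: From DB = 5, DS = 21.47, BS = 25.65, by the inverse law of cosines:
  cos(∠BDS) = (DB² + DS² - BS²) / (2·DB·DS)
  ∠BDS = 143.31°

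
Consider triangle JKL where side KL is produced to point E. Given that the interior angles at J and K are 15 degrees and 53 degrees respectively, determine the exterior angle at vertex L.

The interior angle at L is 180 - 15 - 53 = 112 degrees.
The exterior angle and interior angle at L are supplementary:
Exterior angle = 180 - 112 = 68 degrees.

68 degrees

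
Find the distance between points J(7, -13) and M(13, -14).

The horizontal distance is |13 - 7| = 6 and the vertical distance is |-14 - -13| = 1.
By the Pythagorean theorem, d = sqrt(6^2 + 1^2) = sqrt(37).

sqrt(37)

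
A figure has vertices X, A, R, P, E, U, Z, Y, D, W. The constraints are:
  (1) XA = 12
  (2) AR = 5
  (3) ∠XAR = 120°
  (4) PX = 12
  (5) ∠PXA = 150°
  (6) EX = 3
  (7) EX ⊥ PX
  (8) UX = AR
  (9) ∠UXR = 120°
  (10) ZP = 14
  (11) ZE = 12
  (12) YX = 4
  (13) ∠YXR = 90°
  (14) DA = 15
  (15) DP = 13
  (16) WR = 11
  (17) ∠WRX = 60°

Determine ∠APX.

Step 1: By the law of cosines on triangle PXA: PA² = 12² + 12² − 2·12·12·cos(150°) = 537.42, so PA ≈ 23.18.
Step 2: By the inverse law of cosines on triangle APX: cos(∠APX) = (23.18² + 12² − 12²) / (2·23.18·12) = 537.42/556.37 = 0.9659, so ∠APX = 15°.

Therefore, the measure of angle ∠APX = 15°.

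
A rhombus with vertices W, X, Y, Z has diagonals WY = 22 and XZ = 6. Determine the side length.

In a rhombus, the diagonals bisect each other perpendicularly, creating four congruent right triangles.
Each triangle has legs 11 (half of 22) and 3 (half of 6).
The hypotenuse of each right triangle is a side of the rhombus:
side = sqrt(11^2 + 3^2) = sqrt(130)

sqrt(130)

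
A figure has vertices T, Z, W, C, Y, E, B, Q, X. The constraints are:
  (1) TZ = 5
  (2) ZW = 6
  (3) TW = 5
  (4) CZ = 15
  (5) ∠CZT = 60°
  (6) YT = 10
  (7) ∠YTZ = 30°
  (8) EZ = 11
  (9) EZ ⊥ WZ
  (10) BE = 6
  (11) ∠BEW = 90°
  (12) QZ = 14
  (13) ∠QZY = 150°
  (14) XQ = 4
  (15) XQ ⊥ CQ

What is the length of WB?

Step 1: By the law of cosines on triangle EZW: EW² = 11² + 6² − 2·11·6·cos(90°) = 157, so EW = √157.
Step 2: By the law of cosines on triangle WEB: WB² = √157² + 6² − 2·√157·6·cos(90°) = 193, so WB = √193.

Therefore, the length of WB = √193.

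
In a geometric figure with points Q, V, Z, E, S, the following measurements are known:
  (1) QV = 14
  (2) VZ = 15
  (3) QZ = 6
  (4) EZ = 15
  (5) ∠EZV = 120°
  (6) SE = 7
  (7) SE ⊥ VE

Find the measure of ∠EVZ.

Step 1: By the law of cosines on triangle VZE: VE² = 15² + 15² − 2·15·15·cos(120°) = 675, so VE = 15·√3.
Step 2: By the inverse law of cosines on triangle EVZ: cos(∠EVZ) = ((15·√3)² + 15² − 15²) / (2·15·√3·15) = 675/779.42 = 0.866, so ∠EVZ = 30°.

Therefore, the measure of angle ∠EVZ = 30°.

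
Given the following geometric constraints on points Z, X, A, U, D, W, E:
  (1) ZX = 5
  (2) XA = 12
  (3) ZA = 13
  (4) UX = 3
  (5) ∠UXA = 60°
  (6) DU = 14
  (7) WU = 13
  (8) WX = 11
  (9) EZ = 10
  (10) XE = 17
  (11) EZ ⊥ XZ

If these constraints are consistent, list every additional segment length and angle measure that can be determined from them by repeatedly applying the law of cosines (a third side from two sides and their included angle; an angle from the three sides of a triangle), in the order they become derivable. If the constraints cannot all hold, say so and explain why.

These constraints are not satisfiable: by the triangle inequality in triangle ZXE, (1) ZX = 5 and (9) EZ = 10 force XE ≤ 5 + 10 = 15, but (10) says XE = 17. No planar figure meets all of them, so nothing further can be derived.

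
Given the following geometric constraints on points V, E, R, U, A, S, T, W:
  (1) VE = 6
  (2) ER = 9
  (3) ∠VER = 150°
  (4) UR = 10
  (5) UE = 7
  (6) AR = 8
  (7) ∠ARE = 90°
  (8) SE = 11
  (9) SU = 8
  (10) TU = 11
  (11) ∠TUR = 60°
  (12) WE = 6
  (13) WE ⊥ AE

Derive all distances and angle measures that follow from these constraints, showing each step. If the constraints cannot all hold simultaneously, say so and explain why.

The constraints are consistent.

Step 1: From VE = 6, ER = 9, and ∠VER = 150°, by the law of cosines:
  VR² = VE² + ER² - 2·VE·ER·cos(150°) = 36 + 81 + 93.53 = 210.5
  VR ≈ 14.51

Step 2: From ER = 9, RA = 8, and ∠ERA = 90°, by the law of cosines:
  EA² = ER² + RA² - 2·ER·RA·cos(90°) = 81 + 64 - 0 = 145
  EA = √145

Step 3: From RU = 10, UT = 11, and ∠RUT = 60°, by the law of cosines:
  RT² = RU² + UT² - 2·RU·UT·cos(60°) = 100 + 121 - 110 = 111
  RT = √111

Step 4: From ER = 9, EU = 7, RU = 10, by the inverse law of cosines:
  cos(∠REU) = (ER² + EU² - RU²) / (2·ER·EU)
  ∠REU = 76.23°

Step 5: From ES = 11, EU = 7, SU = 8, by the inverse law of cosines:
  cos(∠SEU) = (ES² + EU² - SU²) / (2·ES·EU)
  ∠SEU = 46.5°

Step 6: From RE = 9, RU = 10, EU = 7, by the inverse law of cosines:
  cos(∠ERU) = (RE² + RU² - EU²) / (2·RE·RU)
  ∠ERU = 42.83°

Step 7: From UE = 7, UR = 10, ER = 9, by the inverse law of cosines:
  cos(∠EUR) = (UE² + UR² - ER²) / (2·UE·UR)
  ∠EUR = 60.94°

Step 8: From UE = 7, US = 8, ES = 11, by the inverse law of cosines:
  cos(∠EUS) = (UE² + US² - ES²) / (2·UE·US)
  ∠EUS = 94.1°

Step 9: From SE = 11, SU = 8, EU = 7, by the inverse law of cosines:
  cos(∠ESU) = (SE² + SU² - EU²) / (2·SE·SU)
  ∠ESU = 39.4°

Step 10: From AE = √145, EW = 6, and ∠AEW = 90°, by the law of cosines:
  AW² = AE² + EW² - 2·AE·EW·cos(90°) = 145 + 36 - 0 = 181
  AW = √181

Step 11: From VE = 6, VR = 14.51, ER = 9, by the inverse law of cosines:
  cos(∠EVR) = (VE² + VR² - ER²) / (2·VE·VR)
  ∠EVR = 18.07°

Step 12: From EA = √145, ER = 9, AR = 8, by the inverse law of cosines:
  cos(∠AER) = (EA² + ER² - AR²) / (2·EA·ER)
  ∠AER = 41.63°

Step 13: From RE = 9, RV = 14.51, EV = 6, by the inverse law of cosines:
  cos(∠ERV) = (RE² + RV² - EV²) / (2·RE·RV)
  ∠ERV = 11.93°

Step 14: From RT = √111, RU = 10, TU = 11, by the inverse law of cosines:
  cos(∠TRU) = (RT² + RU² - TU²) / (2·RT·RU)
  ∠TRU = 64.72°

Step 15: From AE = √145, AR = 8, ER = 9, by the inverse law of cosines:
  cos(∠EAR) = (AE² + AR² - ER²) / (2·AE·AR)
  ∠EAR = 48.37°

Step 16: From TR = √111, TU = 11, RU = 10, by the inverse law of cosines:
  cos(∠RTU) = (TR² + TU² - RU²) / (2·TR·TU)
  ∠RTU = 55.28°

Step 17: From AE = √145, AW = √181, EW = 6, by the inverse law of cosines:
  cos(∠EAW) = (AE² + AW² - EW²) / (2·AE·AW)
  ∠EAW = 26.49°

Step 18: From WA = √181, WE = 6, AE = √145, by the inverse law of cosines:
  cos(∠AWE) = (WA² + WE² - AE²) / (2·WA·WE)
  ∠AWE = 63.51°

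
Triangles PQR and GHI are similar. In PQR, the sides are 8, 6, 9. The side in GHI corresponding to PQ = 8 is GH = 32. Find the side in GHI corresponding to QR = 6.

k = 32/8 = 4. HI = 4 * 6 = 24.

24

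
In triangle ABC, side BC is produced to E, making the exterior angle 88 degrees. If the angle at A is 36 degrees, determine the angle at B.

By the exterior angle theorem: exterior angle = sum of remote interior angles.
88 = 36 + angle B
angle B = 88 - 36 = 52 degrees

52 degrees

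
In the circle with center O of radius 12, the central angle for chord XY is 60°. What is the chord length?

Chord = 2(12) sin(30°) = 12

12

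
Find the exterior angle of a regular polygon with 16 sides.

Each exterior angle of a regular n-gon is 360 / n.
For n = 16: 360 / 16 = 45/2 degrees.

45/2 degrees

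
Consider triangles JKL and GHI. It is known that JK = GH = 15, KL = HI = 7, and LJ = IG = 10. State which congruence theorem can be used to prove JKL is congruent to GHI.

Consider the given information: JK = GH = 15, KL = HI = 7, and LJ = IG = 10
This is not SAS or ASA: SAS requires two sides and the included angle between them. ASA requires two angles and the side between them.
The correct criterion is SSS. All three pairs of corresponding sides are equal (Side-Side-Side).

SSS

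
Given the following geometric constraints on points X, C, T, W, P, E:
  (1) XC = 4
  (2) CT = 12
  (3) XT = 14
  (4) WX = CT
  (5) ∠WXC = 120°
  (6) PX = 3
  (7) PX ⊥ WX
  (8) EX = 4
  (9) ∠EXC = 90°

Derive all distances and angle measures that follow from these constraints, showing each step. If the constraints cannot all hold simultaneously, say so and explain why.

The constraints are consistent.

From the given relations:
  WX = CT = 12

Step 1: From CX = 4, XW = 12, and ∠CXW = 120°, by the law of cosines:
  CW² = CX² + XW² - 2·CX·XW·cos(120°) = 16 + 144 + 48 = 208
  CW = 4·√13

Step 2: From CX = 4, XE = 4, and ∠CXE = 90°, by the law of cosines:
  CE² = CX² + XE² - 2·CX·XE·cos(90°) = 16 + 16 - 0 = 32
  CE = 4·√2

Step 3: From WX = 12, XP = 3, and ∠WXP = 90°, by the law of cosines:
  WP² = WX² + XP² - 2·WX·XP·cos(90°) = 144 + 9 - 0 = 153
  WP = 3·√17

Step 4: From XC = 4, XT = 14, CT = 12, by the inverse law of cosines:
  cos(∠CXT) = (XC² + XT² - CT²) / (2·XC·XT)
  ∠CXT = 52.62°

Step 5: From CT = 12, CX = 4, TX = 14, by the inverse law of cosines:
  cos(∠TCX) = (CT² + CX² - TX²) / (2·CT·CX)
  ∠TCX = 112.02°

Step 6: From TC = 12, TX = 14, CX = 4, by the inverse law of cosines:
  cos(∠CTX) = (TC² + TX² - CX²) / (2·TC·TX)
  ∠CTX = 15.36°

Step 7: From CE = 4·√2, CX = 4, EX = 4, by the inverse law of cosines:
  cos(∠ECX) = (CE² + CX² - EX²) / (2·CE·CX)
  ∠ECX = 45°

Step 8: From CW = 4·√13, CX = 4, WX = 12, by the inverse law of cosines:
  cos(∠WCX) = (CW² + CX² - WX²) / (2·CW·CX)
  ∠WCX = 46.1°

Step 9: From WC = 4·√13, WX = 12, CX = 4, by the inverse law of cosines:
  cos(∠CWX) = (WC² + WX² - CX²) / (2·WC·WX)
  ∠CWX = 13.9°

Step 10: From WP = 3·√17, WX = 12, PX = 3, by the inverse law of cosines:
  cos(∠PWX) = (WP² + WX² - PX²) / (2·WP·WX)
  ∠PWX = 14.04°

Step 11: From PW = 3·√17, PX = 3, WX = 12, by the inverse law of cosines:
  cos(∠WPX) = (PW² + PX² - WX²) / (2·PW·PX)
  ∠WPX = 75.96°

Step 12: From EC = 4·√2, EX = 4, CX = 4, by the inverse law of cosines:
  cos(∠CEX) = (EC² + EX² - CX²) / (2·EC·EX)
  ∠CEX = 45°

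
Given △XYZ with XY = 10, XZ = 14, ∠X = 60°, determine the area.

When two sides and the included angle are known, the area formula is (1/2)ab sin(C).
The height from one side to the opposite vertex is 14 sin(60°) = 7*sqrt(3).
Area = (1/2) * 10 * 7*sqrt(3) = 35*sqrt(3).

35*sqrt(3)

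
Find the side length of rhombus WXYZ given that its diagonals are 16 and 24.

In a rhombus, the diagonals bisect each other perpendicularly, creating four congruent right triangles.
Each triangle has legs 8 (half of 16) and 12 (half of 24).
The hypotenuse of each right triangle is a side of the rhombus:
side = sqrt(8^2 + 12^2) = sqrt(208) = 4*sqrt(13)

4*sqrt(13)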